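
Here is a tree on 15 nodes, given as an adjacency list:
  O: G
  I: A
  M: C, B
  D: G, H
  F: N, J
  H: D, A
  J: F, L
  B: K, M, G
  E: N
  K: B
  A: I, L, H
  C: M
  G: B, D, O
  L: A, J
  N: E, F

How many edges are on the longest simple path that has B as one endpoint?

Distances from B peak at 9, attained at E.
B-G-D-H-A-L-J-F-N-E

9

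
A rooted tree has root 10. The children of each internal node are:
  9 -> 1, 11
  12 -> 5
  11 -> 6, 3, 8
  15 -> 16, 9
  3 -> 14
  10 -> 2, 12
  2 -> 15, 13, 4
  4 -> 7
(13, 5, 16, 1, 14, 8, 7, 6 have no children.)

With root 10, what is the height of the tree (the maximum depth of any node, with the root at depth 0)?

A deepest node is 14, reached by 10-2-15-9-11-3-14.
That path has 6 edges, so the height is 6.

6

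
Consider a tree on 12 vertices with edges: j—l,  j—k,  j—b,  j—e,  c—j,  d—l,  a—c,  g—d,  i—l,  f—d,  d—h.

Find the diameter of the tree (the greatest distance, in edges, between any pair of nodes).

5

A longest path is h–d–l–j–c–a, with 5 edges.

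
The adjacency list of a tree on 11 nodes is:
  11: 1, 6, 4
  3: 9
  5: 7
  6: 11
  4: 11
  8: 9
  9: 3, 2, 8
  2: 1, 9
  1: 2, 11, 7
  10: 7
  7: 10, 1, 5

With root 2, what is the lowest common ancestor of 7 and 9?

Ancestors of 7 (toward the root): 7, 1, 2.
Ancestors of 9: 9, 2.
The deepest node appearing in both lists is 2.

2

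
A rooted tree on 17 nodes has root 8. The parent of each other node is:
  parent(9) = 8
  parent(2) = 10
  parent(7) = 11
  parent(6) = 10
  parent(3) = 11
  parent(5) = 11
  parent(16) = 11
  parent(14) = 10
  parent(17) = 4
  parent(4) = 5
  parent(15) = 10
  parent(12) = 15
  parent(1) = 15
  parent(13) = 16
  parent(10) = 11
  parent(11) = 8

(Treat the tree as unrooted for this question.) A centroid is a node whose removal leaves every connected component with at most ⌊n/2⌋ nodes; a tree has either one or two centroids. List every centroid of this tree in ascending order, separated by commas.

11

Delete 11: the remaining components have sizes 7, 3, 2, 2, 1, 1. Max 7 ≤ 8, so 11 is a centroid.
Every other node leaves some component of size > 8, so the centroid is unique.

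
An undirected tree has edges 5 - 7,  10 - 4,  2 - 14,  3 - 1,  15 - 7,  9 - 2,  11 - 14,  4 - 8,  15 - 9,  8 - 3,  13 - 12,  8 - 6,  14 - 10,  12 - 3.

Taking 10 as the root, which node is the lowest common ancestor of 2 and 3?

Path 2→root: 2 14 10; path 3→root: 3 8 4 10.
First common node: 10.

10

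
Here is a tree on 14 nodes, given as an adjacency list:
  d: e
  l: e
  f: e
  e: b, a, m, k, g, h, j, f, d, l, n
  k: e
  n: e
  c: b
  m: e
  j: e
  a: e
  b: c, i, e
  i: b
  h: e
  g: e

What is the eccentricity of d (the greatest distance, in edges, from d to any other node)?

3

A farthest node from d is i (c also at distance 3).
The path d–e–b–i has 3 edges.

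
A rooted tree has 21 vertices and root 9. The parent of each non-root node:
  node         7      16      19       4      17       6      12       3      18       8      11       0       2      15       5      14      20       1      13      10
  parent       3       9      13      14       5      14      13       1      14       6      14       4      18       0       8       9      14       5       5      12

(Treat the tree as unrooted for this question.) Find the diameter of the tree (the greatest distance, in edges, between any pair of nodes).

BFS from 15 reaches 10 last, at distance 9; BFS from 10 confirms no node is farther.
Path: 15 – 0 – 4 – 14 – 6 – 8 – 5 – 13 – 12 – 10.

9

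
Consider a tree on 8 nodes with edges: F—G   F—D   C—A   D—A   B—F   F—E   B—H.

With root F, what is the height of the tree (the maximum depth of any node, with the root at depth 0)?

3

A deepest node is C, reached by F → D → A → C.
That path has 3 edges, so the height is 3.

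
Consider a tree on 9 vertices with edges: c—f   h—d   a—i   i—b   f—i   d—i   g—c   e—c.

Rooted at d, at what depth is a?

2

d – i – a — 2 edges.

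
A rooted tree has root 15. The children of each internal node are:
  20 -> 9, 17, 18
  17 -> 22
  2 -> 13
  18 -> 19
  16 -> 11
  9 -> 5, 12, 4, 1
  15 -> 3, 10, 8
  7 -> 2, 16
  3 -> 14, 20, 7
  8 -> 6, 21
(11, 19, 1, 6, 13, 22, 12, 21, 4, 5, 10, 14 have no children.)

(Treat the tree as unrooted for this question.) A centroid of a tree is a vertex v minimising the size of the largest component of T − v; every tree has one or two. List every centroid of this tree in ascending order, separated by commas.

3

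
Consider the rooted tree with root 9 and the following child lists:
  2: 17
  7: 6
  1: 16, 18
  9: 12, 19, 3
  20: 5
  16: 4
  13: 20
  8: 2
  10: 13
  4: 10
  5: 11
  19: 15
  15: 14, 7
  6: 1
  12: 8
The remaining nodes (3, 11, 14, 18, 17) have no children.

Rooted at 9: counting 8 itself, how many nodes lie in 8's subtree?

The subtree rooted at 8 contains: 8, 2, 17 — 3 nodes.

3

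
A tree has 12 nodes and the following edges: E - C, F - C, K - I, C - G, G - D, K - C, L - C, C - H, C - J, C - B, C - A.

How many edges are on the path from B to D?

3

B - C - G - D: 3 edges.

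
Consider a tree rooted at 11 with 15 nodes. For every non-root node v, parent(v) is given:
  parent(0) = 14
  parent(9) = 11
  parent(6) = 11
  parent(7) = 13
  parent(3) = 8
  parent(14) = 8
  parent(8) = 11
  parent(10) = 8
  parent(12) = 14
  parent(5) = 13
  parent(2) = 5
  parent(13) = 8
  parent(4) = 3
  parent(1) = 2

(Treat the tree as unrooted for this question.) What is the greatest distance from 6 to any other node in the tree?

6

The node farthest from 6 is 1, via 6 – 11 – 8 – 13 – 5 – 2 – 1 — 6 edges.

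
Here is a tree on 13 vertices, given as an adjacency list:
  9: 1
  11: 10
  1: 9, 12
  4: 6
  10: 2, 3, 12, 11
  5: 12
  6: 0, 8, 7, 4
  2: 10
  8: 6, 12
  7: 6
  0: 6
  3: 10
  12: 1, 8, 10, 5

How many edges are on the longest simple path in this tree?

5

A longest path is 4 - 6 - 8 - 12 - 1 - 9, with 5 edges.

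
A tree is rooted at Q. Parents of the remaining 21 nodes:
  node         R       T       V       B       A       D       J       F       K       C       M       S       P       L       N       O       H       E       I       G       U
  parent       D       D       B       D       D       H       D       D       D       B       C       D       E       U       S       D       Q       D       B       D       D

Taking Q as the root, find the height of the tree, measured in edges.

5

A deepest node is M, reached by Q–H–D–B–C–M.
That path has 5 edges, so the height is 5.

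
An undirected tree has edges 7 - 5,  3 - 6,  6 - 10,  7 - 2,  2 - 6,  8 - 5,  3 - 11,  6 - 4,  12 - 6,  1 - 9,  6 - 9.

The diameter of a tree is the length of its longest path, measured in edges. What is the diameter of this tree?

BFS from 8 reaches 1 last, at distance 6; BFS from 1 confirms no node is farther.
Path: 8 - 5 - 7 - 2 - 6 - 9 - 1.

6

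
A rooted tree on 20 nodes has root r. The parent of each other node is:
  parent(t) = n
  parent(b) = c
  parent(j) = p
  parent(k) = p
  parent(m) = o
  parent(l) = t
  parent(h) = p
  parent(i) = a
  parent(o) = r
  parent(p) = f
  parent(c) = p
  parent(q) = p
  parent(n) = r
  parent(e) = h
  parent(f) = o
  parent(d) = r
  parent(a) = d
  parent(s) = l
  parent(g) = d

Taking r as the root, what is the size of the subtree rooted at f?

Descendants of f (including itself): f, p, c, j, h, k, q, b, e. That's 9.

9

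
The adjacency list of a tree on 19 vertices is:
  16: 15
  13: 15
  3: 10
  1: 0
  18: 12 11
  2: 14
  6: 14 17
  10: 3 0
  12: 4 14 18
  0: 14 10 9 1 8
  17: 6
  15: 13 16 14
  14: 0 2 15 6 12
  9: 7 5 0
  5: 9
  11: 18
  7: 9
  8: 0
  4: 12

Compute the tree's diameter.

6

Starting from 3, a farthest node is 11 at distance 6.
One longest path: 3 – 10 – 0 – 14 – 12 – 18 – 11.
So the diameter is 6.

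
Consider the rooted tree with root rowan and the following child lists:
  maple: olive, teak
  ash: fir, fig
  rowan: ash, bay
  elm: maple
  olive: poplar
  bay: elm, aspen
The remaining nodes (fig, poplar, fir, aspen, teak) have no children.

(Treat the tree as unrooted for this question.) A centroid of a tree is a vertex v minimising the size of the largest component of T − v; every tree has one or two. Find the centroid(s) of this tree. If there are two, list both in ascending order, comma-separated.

bay

If bay is removed the pieces have sizes 5, 4, 1, all ≤ ⌊11/2⌋ = 5.
No neighbour of bay does as well, so bay is the unique centroid.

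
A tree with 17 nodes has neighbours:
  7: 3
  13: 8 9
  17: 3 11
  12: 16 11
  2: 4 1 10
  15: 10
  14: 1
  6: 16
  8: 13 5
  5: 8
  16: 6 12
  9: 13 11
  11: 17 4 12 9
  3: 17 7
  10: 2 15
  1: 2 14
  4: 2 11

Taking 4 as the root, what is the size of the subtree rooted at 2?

5

Descendants of 2 (including itself): 2, 10, 1, 15, 14. That's 5.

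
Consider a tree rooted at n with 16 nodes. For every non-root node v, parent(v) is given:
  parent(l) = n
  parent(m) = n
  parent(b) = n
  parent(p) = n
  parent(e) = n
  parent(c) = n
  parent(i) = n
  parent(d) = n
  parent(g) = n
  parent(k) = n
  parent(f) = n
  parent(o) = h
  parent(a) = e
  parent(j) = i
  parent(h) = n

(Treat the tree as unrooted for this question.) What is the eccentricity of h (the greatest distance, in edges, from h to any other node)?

A farthest node from h is j (a also at distance 3).
The path h-n-i-j has 3 edges.

3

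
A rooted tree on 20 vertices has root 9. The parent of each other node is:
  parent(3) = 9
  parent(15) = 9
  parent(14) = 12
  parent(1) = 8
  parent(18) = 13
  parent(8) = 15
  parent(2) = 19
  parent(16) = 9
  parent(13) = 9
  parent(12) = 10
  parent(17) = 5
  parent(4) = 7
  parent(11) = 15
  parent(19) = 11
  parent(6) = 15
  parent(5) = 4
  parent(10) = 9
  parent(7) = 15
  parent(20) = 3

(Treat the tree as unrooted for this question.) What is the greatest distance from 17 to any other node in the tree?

8

A farthest node from 17 is 14.
The path 17–5–4–7–15–9–10–12–14 has 8 edges.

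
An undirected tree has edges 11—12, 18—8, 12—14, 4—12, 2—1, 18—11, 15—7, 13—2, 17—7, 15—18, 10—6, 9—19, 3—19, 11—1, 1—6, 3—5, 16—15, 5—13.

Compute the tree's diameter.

11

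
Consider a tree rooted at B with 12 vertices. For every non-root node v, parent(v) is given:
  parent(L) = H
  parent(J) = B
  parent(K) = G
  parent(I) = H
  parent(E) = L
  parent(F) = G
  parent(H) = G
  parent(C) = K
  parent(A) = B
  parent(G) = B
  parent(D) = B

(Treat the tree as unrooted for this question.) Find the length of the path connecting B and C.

3

The path is B–G–K–C, which has 3 edges.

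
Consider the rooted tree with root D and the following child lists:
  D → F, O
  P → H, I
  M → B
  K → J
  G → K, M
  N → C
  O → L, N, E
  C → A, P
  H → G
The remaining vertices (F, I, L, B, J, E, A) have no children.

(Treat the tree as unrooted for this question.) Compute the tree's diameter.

Starting from F, a farthest node is J at distance 9.
One longest path: F – D – O – N – C – P – H – G – K – J.
So the diameter is 9.

9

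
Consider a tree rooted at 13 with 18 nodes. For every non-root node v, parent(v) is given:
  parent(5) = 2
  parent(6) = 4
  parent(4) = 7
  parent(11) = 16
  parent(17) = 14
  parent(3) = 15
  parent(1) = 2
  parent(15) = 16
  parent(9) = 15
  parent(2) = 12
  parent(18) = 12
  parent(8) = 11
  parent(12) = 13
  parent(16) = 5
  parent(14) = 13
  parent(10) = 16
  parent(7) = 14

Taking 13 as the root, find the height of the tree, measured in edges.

The longest root-to-leaf path is 13-12-2-5-16-15-3 (6 edges).

6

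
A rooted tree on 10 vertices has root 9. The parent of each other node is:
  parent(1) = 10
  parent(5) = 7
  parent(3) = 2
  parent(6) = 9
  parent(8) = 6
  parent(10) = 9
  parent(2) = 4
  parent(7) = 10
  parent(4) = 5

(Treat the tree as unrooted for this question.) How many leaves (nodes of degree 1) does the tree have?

Degree-1 nodes: 1, 3, 8 — 3 of them.

3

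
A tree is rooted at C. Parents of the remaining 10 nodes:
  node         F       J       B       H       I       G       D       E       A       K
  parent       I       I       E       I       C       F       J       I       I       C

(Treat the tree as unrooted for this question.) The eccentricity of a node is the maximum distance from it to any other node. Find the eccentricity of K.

4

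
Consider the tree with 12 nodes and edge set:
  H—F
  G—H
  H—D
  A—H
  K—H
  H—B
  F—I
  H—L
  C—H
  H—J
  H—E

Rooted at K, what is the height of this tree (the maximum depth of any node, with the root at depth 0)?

3

The longest root-to-leaf path is K–H–F–I (3 edges).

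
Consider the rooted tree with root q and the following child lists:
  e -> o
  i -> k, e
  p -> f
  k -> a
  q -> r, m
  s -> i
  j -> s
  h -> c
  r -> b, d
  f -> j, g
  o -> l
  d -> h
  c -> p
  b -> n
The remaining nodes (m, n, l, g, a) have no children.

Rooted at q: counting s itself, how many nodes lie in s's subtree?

7

s's subtree: {s, i, k, e, a, o, l}, size 7.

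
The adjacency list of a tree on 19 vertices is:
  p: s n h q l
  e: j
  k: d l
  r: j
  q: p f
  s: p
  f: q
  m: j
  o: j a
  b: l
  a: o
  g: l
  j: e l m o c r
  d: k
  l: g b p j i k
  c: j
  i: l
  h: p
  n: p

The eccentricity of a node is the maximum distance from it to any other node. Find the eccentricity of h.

5

The node farthest from h is a, via h – p – l – j – o – a — 5 edges.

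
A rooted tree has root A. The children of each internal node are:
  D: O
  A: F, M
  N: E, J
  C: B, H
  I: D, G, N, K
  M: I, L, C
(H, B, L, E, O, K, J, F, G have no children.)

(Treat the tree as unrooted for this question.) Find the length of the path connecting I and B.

The path is I–M–C–B, which has 3 edges.

3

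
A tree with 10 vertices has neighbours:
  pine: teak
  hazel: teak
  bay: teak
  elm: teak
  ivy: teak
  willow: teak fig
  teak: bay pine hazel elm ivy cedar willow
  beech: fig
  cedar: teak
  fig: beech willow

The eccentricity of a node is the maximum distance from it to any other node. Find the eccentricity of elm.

The node farthest from elm is beech, via elm–teak–willow–fig–beech — 4 edges.

4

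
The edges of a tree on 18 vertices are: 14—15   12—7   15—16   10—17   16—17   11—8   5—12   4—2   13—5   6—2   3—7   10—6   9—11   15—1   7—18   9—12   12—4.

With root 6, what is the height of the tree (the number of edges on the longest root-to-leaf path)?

6

A deepest node is 8, reached by 6 → 2 → 4 → 12 → 9 → 11 → 8.
That path has 6 edges, so the height is 6.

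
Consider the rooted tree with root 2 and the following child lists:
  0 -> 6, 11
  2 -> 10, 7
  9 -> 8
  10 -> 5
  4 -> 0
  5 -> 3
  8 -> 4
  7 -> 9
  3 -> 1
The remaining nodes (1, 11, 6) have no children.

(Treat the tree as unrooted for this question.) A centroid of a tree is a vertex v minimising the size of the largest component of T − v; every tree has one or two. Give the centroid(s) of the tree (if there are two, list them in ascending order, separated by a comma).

7, 9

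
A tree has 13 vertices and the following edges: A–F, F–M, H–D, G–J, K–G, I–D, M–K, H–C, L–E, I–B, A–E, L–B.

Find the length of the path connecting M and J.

3

Walking from M: M – K – G – J. Length 3.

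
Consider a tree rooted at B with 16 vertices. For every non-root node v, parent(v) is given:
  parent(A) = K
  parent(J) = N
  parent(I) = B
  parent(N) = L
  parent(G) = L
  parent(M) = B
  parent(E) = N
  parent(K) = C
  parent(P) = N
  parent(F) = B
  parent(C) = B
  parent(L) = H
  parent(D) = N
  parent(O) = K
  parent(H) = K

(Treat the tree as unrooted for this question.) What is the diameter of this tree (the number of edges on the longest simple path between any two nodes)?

BFS from P reaches F last, at distance 7; BFS from F confirms no node is farther.
Path: P - N - L - H - K - C - B - F.

7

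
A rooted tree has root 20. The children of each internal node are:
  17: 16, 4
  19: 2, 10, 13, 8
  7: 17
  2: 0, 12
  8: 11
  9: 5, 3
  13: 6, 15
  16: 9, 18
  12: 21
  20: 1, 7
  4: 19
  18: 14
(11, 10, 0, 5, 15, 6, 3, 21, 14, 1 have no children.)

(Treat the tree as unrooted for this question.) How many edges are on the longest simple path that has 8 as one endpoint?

A farthest node from 8 is 3 (5, 14, 1 also at distance 6).
The path 8 – 19 – 4 – 17 – 16 – 9 – 3 has 6 edges.

6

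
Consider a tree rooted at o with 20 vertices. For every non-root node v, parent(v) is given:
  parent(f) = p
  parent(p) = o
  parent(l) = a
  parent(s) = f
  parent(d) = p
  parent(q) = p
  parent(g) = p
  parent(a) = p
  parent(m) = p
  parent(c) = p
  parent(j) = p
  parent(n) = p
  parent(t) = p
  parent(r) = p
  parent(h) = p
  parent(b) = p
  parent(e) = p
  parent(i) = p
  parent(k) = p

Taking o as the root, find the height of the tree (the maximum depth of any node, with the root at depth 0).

3

l sits deepest: o – p – a – l — 3 edges from the root.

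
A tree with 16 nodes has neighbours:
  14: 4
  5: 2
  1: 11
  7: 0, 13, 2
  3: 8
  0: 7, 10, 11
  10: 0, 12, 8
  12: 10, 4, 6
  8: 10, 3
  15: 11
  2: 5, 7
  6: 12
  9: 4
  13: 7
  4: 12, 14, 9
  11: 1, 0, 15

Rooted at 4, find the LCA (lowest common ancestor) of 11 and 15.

11

11's ancestor chain is 11, 0, 10, 12, 4 and 15's is 15, 11, 0, 10, 12, 4; they first meet at 11.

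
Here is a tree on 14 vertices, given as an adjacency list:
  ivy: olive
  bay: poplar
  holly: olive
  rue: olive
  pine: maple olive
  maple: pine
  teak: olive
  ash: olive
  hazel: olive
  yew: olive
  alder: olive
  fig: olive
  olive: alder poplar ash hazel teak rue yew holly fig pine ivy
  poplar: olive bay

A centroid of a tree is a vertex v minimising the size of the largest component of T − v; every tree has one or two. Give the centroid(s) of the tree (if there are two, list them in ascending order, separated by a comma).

Delete olive: the remaining components have sizes 2, 2, 1, 1, 1, 1, 1, 1, 1, 1, 1. Max 2 ≤ 7, so olive is a centroid.
Every other node leaves some component of size > 7, so the centroid is unique.

olive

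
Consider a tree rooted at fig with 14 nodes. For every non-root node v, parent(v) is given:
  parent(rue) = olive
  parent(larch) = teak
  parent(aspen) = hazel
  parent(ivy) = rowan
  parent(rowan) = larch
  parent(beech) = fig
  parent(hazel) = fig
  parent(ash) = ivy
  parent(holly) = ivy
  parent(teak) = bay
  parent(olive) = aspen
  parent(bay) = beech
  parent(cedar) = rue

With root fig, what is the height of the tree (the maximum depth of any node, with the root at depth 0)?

7

The longest root-to-leaf path is fig – beech – bay – teak – larch – rowan – ivy – holly (7 edges).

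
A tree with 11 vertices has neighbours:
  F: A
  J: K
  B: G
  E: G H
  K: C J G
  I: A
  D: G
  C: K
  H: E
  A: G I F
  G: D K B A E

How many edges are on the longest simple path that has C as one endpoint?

A farthest node from C is F (I, H also at distance 4).
The path C-K-G-A-F has 4 edges.

4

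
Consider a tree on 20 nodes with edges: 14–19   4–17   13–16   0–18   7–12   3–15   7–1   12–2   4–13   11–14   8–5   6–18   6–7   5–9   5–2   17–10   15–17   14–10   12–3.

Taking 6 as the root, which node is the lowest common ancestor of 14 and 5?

14's ancestor chain is 14, 10, 17, 15, 3, 12, 7, 6 and 5's is 5, 2, 12, 7, 6; they first meet at 12.

12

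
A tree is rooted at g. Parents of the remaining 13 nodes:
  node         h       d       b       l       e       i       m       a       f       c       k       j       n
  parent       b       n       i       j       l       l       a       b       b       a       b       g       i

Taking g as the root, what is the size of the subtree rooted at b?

7

Descendants of b (including itself): b, a, k, f, h, c, m. That's 7.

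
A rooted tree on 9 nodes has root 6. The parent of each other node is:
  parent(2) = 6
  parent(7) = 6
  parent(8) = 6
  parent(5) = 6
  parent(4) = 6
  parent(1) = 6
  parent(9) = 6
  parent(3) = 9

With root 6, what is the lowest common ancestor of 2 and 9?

6

Ancestors of 2 (toward the root): 2, 6.
Ancestors of 9: 9, 6.
The deepest node appearing in both lists is 6.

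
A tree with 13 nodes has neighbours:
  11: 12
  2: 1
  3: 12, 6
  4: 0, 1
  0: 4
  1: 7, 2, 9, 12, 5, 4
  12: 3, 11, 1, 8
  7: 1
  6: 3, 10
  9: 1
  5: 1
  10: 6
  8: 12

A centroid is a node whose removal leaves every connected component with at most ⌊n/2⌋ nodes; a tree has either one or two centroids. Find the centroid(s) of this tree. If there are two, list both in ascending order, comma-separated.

1

If 1 is removed the pieces have sizes 6, 2, 1, 1, 1, 1, all ≤ ⌊13/2⌋ = 6.
Every other node leaves some component of size > 6, so the centroid is unique.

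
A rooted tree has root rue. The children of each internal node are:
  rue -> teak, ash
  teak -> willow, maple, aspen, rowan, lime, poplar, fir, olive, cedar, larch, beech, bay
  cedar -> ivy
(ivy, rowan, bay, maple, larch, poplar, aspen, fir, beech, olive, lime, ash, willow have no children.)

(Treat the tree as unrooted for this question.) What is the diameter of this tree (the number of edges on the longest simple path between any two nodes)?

A longest path is ivy-cedar-teak-rue-ash, with 4 edges.

4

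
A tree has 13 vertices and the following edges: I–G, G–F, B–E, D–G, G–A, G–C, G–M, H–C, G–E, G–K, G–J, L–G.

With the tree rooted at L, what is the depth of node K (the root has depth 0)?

2

Climbing from K to the root: K – G – L. That's 2 steps.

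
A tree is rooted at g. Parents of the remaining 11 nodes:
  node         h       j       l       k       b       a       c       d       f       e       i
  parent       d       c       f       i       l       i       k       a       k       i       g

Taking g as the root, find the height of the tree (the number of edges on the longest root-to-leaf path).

5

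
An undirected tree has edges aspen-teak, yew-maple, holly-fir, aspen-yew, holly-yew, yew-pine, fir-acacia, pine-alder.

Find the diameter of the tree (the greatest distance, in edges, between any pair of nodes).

5

A longest path is teak-aspen-yew-holly-fir-acacia, with 5 edges.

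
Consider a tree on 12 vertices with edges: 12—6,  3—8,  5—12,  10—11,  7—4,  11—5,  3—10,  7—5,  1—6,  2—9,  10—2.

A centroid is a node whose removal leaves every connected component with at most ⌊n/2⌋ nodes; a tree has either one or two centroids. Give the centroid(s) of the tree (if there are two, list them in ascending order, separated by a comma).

If 11 is removed the pieces have sizes 6, 5, all ≤ ⌊12/2⌋ = 6.
5 is adjacent to 11 and is also a centroid (the largest component after removing it is likewise 6).

5, 11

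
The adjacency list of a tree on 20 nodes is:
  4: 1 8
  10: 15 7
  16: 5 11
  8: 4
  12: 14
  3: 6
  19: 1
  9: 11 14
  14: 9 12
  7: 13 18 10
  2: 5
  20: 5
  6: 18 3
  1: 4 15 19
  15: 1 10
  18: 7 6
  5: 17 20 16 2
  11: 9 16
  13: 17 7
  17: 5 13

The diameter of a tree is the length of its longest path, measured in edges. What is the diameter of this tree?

13

A longest path is 8 – 4 – 1 – 15 – 10 – 7 – 13 – 17 – 5 – 16 – 11 – 9 – 14 – 12, with 13 edges.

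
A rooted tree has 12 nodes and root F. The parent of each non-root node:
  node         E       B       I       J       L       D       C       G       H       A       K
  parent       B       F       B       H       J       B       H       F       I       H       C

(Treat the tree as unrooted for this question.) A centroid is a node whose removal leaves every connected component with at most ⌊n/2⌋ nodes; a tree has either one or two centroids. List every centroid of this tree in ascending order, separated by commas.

Delete H: the remaining components have sizes 6, 2, 2, 1. Max 6 ≤ 6, so H is a centroid.
Its neighbour I also leaves a largest component of size 6, so both are centroids.

H, I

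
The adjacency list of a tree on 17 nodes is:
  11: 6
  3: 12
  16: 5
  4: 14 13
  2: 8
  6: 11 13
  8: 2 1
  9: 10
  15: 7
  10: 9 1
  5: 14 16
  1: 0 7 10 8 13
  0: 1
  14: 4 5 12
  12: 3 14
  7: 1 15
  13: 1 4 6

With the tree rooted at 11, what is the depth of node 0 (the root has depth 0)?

4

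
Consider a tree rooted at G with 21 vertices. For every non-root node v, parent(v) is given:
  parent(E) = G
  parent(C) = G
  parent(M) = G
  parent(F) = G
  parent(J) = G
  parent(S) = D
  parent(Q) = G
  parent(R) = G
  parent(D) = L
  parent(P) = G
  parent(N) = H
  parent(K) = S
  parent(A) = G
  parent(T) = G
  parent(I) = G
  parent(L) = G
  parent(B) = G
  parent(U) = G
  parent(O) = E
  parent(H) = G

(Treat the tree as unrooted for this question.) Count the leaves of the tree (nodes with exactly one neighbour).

Exactly 15 nodes have a single neighbour: A, B, C, F, I, J, K, M, N, O, P, Q, R, T, U.

15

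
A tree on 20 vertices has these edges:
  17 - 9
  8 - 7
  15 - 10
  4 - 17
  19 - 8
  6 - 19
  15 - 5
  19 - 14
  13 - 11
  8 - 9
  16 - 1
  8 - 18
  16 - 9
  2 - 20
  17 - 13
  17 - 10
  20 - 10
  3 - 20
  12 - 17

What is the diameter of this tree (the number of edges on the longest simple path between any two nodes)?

A longest path is 2-20-10-17-9-8-19-6, with 7 edges.

7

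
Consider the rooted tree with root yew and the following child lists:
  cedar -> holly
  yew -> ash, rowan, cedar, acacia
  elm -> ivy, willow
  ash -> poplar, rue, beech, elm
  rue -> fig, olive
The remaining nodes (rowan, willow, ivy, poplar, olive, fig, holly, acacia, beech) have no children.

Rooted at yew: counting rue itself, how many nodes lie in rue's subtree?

3

Descendants of rue (including itself): rue, olive, fig. That's 3.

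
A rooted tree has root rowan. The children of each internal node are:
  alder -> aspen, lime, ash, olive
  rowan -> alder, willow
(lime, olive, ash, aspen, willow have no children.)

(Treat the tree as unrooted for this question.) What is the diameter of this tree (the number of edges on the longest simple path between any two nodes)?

A longest path is willow–rowan–alder–aspen, with 3 edges.

3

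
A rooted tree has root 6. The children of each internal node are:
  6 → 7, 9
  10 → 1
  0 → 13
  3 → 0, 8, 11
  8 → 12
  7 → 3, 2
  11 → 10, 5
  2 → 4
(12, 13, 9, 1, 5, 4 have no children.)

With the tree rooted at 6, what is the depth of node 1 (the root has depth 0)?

5

Climbing from 1 to the root: 1 – 10 – 11 – 3 – 7 – 6. That's 5 steps.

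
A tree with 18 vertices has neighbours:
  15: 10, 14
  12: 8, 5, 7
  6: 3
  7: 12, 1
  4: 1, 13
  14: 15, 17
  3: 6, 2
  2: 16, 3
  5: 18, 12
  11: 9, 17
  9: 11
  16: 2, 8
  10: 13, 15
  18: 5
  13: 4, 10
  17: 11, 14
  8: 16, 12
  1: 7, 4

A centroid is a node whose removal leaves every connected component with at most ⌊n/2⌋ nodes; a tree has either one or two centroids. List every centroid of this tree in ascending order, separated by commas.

Removing 7 splits the tree into components of sizes 9, 8; the largest is 9 ≤ ⌊18/2⌋ = 9.
Its neighbour 1 also leaves a largest component of size 9, so both are centroids.

1, 7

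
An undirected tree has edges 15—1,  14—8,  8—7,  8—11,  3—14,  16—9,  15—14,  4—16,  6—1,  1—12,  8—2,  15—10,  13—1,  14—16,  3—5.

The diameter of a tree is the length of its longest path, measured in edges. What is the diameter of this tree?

5

BFS from 2 reaches 13 last, at distance 5; BFS from 13 confirms no node is farther.
Path: 2–8–14–15–1–13.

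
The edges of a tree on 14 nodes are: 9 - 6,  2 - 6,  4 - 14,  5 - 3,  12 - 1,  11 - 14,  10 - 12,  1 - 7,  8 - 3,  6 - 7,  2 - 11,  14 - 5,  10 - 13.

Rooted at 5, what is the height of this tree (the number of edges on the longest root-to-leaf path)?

13 sits deepest: 5 → 14 → 11 → 2 → 6 → 7 → 1 → 12 → 10 → 13 — 9 edges from the root.

9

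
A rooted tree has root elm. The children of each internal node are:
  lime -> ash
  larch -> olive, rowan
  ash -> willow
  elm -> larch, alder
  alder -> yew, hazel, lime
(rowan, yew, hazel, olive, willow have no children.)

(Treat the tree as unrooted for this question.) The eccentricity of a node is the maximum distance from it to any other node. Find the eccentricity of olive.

6

The node farthest from olive is willow, via olive–larch–elm–alder–lime–ash–willow — 6 edges.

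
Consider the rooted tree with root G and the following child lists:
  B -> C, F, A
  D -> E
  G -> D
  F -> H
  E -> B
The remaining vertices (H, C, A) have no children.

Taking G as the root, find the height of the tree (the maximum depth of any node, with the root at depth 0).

5

The longest root-to-leaf path is G → D → E → B → F → H (5 edges).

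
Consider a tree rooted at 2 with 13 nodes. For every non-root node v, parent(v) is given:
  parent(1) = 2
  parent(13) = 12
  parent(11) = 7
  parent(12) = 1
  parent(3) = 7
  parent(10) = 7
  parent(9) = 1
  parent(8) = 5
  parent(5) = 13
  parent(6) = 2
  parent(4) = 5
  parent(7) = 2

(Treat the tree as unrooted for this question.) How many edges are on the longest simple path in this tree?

A longest path is 4-5-13-12-1-2-7-11, with 7 edges.

7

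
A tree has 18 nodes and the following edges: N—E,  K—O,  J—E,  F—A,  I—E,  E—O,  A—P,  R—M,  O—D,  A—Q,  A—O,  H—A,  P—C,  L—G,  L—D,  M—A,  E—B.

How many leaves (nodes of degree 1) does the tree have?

Degree-1 nodes: B, C, F, G, H, I, J, K, N, Q, R — 11 of them.

11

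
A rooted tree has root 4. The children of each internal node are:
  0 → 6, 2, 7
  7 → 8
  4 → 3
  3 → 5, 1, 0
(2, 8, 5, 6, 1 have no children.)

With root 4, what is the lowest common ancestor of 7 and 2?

Path 7→root: 7 0 3 4; path 2→root: 2 0 3 4.
First common node: 0.

0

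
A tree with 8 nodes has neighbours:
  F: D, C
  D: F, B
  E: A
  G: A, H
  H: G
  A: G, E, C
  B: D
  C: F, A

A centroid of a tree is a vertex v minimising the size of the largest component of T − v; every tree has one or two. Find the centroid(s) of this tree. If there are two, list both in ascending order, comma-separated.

If A is removed the pieces have sizes 4, 2, 1, all ≤ ⌊8/2⌋ = 4.
C is adjacent to A and is also a centroid (the largest component after removing it is likewise 4).

A, C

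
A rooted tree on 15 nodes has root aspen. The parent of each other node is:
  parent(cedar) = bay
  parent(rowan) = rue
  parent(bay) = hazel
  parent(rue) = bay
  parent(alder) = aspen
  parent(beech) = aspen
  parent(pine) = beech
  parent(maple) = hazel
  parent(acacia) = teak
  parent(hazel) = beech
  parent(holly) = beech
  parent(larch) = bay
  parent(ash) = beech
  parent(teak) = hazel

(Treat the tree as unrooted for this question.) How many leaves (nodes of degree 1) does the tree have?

Degree-1 nodes: acacia, alder, ash, cedar, holly, larch, maple, pine, rowan — 9 of them.

9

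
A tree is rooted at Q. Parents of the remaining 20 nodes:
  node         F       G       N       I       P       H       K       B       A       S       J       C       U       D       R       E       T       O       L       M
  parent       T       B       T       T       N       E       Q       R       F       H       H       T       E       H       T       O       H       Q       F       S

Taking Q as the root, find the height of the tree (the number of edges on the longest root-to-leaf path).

The longest root-to-leaf path is Q-O-E-H-T-R-B-G (7 edges).

7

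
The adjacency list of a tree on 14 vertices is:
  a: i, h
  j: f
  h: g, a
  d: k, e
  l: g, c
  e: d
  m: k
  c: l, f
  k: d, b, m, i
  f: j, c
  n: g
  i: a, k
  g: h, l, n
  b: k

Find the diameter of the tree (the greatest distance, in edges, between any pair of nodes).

Starting from j, a farthest node is e at distance 10.
One longest path: j – f – c – l – g – h – a – i – k – d – e.
So the diameter is 10.

10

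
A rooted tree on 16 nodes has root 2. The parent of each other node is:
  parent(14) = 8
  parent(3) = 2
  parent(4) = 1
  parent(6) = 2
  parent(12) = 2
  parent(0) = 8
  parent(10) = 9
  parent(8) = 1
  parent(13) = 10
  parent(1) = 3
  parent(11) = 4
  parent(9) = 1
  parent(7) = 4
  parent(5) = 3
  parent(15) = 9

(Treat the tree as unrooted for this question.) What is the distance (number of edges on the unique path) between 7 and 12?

5

Walking from 7: 7 – 4 – 1 – 3 – 2 – 12. Length 5.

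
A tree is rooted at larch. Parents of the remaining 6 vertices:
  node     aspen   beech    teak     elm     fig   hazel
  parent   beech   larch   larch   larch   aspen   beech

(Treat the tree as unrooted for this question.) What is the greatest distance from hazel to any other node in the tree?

A farthest node from hazel is elm (fig, teak also at distance 3).
The path hazel – beech – larch – elm has 3 edges.

3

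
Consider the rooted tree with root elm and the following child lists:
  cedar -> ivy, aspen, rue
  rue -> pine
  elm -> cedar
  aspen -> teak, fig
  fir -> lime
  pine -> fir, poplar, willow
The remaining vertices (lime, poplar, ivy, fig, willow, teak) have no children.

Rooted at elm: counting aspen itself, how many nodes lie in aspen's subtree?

Descendants of aspen (including itself): aspen, teak, fig. That's 3.

3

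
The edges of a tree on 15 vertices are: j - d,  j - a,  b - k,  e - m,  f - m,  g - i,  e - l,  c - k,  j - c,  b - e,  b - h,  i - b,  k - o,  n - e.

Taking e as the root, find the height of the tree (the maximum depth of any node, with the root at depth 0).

a sits deepest: e → b → k → c → j → a — 5 edges from the root.

5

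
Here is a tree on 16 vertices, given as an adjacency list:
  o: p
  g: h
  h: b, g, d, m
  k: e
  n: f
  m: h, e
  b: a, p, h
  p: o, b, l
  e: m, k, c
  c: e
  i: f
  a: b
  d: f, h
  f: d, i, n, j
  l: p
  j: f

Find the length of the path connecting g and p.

3

The path is g – h – b – p, which has 3 edges.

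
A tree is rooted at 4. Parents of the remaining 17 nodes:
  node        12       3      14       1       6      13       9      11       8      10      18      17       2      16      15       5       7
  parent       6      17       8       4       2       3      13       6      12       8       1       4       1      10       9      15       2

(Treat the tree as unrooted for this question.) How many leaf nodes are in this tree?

6

Degree-1 nodes: 5, 7, 11, 14, 16, 18 — 6 of them.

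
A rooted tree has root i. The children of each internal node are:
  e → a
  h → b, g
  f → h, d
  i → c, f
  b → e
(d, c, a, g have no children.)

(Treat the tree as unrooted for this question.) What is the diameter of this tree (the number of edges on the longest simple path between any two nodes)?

A longest path is a–e–b–h–f–i–c, with 6 edges.

6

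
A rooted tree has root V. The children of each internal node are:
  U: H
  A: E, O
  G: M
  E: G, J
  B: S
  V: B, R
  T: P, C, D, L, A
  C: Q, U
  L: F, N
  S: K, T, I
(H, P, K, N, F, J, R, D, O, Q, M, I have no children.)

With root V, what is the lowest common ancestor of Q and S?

S

Q's ancestor chain is Q, C, T, S, B, V and S's is S, B, V; they first meet at S.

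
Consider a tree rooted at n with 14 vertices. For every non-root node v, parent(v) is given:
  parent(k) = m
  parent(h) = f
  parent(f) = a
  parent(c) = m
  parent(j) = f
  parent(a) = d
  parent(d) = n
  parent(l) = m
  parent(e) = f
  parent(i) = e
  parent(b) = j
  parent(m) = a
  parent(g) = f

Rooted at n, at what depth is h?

n – d – a – f – h — 4 edges.

4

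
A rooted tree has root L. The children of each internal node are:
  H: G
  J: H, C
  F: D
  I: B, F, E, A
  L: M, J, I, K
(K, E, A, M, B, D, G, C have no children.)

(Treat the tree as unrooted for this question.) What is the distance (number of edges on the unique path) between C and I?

3

C - J - L - I: 3 edges.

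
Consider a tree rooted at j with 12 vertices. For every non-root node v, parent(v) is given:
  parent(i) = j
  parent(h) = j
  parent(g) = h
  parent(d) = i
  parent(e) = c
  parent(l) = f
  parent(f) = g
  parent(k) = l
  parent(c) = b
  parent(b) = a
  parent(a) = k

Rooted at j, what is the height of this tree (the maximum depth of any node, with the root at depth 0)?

9

A deepest node is e, reached by j – h – g – f – l – k – a – b – c – e.
That path has 9 edges, so the height is 9.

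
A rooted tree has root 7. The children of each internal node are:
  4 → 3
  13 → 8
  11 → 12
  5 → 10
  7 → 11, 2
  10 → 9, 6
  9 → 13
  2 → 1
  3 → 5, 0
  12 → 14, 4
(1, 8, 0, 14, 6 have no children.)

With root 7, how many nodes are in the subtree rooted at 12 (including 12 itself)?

The subtree rooted at 12 contains: 12, 4, 14, 3, 5, 0, 10, 6, 9, 13, 8 — 11 nodes.

11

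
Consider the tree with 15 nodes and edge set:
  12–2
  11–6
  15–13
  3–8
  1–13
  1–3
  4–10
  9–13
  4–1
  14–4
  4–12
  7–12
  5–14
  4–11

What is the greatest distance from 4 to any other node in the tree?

A farthest node from 4 is 15 (8, 9 also at distance 3).
The path 4 – 1 – 13 – 15 has 3 edges.

3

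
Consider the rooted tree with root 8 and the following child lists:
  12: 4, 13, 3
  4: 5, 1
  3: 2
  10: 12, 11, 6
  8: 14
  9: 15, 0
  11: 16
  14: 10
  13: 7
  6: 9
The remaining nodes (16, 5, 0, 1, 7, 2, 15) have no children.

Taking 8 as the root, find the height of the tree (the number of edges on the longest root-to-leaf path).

5

The longest root-to-leaf path is 8 – 14 – 10 – 12 – 3 – 2 (5 edges).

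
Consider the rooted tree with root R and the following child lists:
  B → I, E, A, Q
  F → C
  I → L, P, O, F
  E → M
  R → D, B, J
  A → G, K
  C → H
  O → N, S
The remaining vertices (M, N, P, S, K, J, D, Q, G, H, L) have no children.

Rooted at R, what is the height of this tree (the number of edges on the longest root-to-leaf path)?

5

The longest root-to-leaf path is R–B–I–F–C–H (5 edges).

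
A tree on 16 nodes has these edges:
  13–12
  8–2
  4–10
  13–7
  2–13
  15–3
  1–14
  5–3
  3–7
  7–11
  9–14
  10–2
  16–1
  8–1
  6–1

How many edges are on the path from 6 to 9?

3

Walking from 6: 6 – 1 – 14 – 9. Length 3.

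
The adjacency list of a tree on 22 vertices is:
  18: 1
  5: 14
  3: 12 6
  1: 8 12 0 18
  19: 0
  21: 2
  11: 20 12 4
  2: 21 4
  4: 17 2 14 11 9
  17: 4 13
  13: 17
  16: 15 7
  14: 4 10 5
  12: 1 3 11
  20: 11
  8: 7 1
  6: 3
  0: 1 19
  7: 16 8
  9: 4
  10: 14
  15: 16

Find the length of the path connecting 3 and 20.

3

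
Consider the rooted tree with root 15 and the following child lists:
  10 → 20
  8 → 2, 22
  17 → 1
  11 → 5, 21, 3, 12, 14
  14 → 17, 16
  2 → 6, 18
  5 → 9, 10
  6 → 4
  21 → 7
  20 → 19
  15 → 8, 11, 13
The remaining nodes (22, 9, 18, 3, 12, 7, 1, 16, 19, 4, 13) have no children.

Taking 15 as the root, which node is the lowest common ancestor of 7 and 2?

Path 7→root: 7 21 11 15; path 2→root: 2 8 15.
First common node: 15.

15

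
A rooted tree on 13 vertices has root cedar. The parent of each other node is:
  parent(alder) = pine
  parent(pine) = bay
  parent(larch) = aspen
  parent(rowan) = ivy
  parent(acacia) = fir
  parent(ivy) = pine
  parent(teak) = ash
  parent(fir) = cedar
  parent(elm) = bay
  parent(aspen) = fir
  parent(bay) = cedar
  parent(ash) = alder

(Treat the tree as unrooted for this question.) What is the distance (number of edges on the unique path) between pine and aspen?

4

Walking from pine: pine - bay - cedar - fir - aspen. Length 4.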